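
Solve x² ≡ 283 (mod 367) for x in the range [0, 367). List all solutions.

Since 367 ≡ 3 (mod 4), a square root of 283 is 283^((367+1)/4) = 283^92 mod 367.
Repeated squaring: 283^2≡83, 283^4≡283, 283^8≡83, 283^16≡283, 283^32≡83, 283^64≡283 (mod 367).
283^92 = 283^(64+16+8+4) ≡ 83 (mod 367).
Check: 83² = 6889 ≡ 283 (mod 367). The two roots are 83 and 284.

83, 284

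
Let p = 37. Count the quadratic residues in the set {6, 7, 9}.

(6/37) = -1 → non-residue.
(7/37) = +1 → QR.
(9/37) = +1 → QR.
Total quadratic residues among the 3: 2.

2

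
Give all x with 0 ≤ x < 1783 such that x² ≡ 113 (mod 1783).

Since 1783 ≡ 3 (mod 4), a square root of 113 is 113^((1783+1)/4) = 113^446 mod 1783.
Repeated squaring: 113^2≡288, 113^4≡926, 113^8≡1636, 113^16≡213, 113^32≡794, 113^64≡1037, 113^128≡220, 113^256≡259 (mod 1783).
113^446 = 113^(256+128+32+16+8+4+2) ≡ 1336 (mod 1783).
Check: 1336² = 1784896 ≡ 113 (mod 1783). The two roots are 447 and 1336.

447, 1336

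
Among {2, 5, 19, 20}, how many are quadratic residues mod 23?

1

(2/23) = +1 → QR.
(5/23) = -1 → non-residue.
(19/23) = -1 → non-residue.
(20/23) = -1 → non-residue.
Total quadratic residues among the 4: 1.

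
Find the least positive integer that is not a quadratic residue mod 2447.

(2/2447) = +1, so 2 is a residue.
(3/2447) = +1, so 3 is a residue.
(4/2447) = +1, so 4 is a residue.
(5/2447) = −1, so 5 is the smallest positive non-residue mod 2447.

5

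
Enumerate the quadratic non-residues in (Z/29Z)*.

Square k = 1,…,14 (k and 29−k give the same square):
1²=1, 2²=4, 3²=9, 4²=16, 5²=25, 6²≡7, 7²≡20, 8²≡6, 9²≡23, 10²≡13, 11²≡5, 12²≡28, 13²≡24, 14²≡22 (mod 29).
The residues are {1, 4, 5, 6, 7, 9, 13, 16, 20, 22, 23, 24, 25, 28}; the non-residues are the remaining 14 nonzero classes.

2,3,8,10,11,12,14,15,17,18,19,21,26,27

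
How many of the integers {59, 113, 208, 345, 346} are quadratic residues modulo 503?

(59/503) = +1 → QR.
(113/503) = +1 → QR.
(208/503) = +1 → QR.
(345/503) = -1 → non-residue.
(346/503) = +1 → QR.
Total quadratic residues among the 5: 4.

4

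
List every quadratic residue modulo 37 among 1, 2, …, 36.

Square k = 1,…,18 (k and 37−k give the same square):
1²=1, 2²=4, 3²=9, 4²=16, 5²=25, 6²=36, 7²≡12, 8²≡27, 9²≡7, 10²≡26, 11²≡10, 12²≡33, 13²≡21, 14²≡11, 15²≡3, 16²≡34, 17²≡30, 18²≡28 (mod 37).
So the quadratic residues mod 37 are {1, 3, 4, 7, 9, 10, 11, 12, 16, 21, 25, 26, 27, 28, 30, 33, 34, 36}.

1,3,4,7,9,10,11,12,16,21,25,26,27,28,30,33,34,36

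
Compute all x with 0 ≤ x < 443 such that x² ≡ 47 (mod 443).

Since 443 ≡ 3 (mod 4), a square root of 47 is 47^((443+1)/4) = 47^111 mod 443.
Repeated squaring: 47^2≡437, 47^4≡36, 47^8≡410, 47^16≡203, 47^32≡10, 47^64≡100 (mod 443).
47^111 = 47^(64+32+8+4+2+1) ≡ 351 (mod 443).
Check: 351² = 123201 ≡ 47 (mod 443). The two roots are 92 and 351.

92, 351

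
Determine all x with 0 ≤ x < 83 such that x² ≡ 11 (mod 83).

Since 83 ≡ 3 (mod 4), a square root of 11 is 11^((83+1)/4) = 11^21 mod 83.
Repeated squaring: 11^2≡38, 11^4≡33, 11^8≡10, 11^16≡17 (mod 83).
11^21 = 11^(16+4+1) ≡ 29 (mod 83).
Check: 29² = 841 ≡ 11 (mod 83). The two roots are 29 and 54.

29, 54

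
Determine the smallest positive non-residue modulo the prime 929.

3

(2/929) = +1, so 2 is a residue.
(3/929) = −1, so 3 is the smallest positive non-residue mod 929.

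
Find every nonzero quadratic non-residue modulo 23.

Square k = 1,…,11 (k and 23−k give the same square):
1²=1, 2²=4, 3²=9, 4²=16, 5²≡2, 6²≡13, 7²≡3, 8²≡18, 9²≡12, 10²≡8, 11²≡6 (mod 23).
The residues are {1, 2, 3, 4, 6, 8, 9, 12, 13, 16, 18}; the non-residues are the remaining 11 nonzero classes.

5,7,10,11,14,15,17,19,20,21,22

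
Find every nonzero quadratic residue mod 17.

1 2 4 8 9 13 15 16

Square k = 1,…,8 (k and 17−k give the same square):
1²=1, 2²=4, 3²=9, 4²=16, 5²≡8, 6²≡2, 7²≡15, 8²≡13 (mod 17).
So the quadratic residues mod 17 are {1, 2, 4, 8, 9, 13, 15, 16}.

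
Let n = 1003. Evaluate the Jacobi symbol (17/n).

Reciprocity: 17 ≡ 1 and 1003 ≡ 3 (mod 4), so (17/1003) = +(1003/17).
Reduce top mod 17: now compute (0/17).
Top reduces to 0: gcd > 1, so the symbol is 0.

0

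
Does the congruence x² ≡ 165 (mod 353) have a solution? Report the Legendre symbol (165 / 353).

Reciprocity: 165 ≡ 1 and 353 ≡ 1 (mod 4), so (165/353) = +(353/165).
Reduce top mod 165: now compute (23/165).
Reciprocity: 23 ≡ 3 and 165 ≡ 1 (mod 4), so (23/165) = +(165/23).
Reduce top mod 23: now compute (4/23).
Pull out 2^2: since 23 ≡ 7 (mod 8), (2/23) = +1, so (2/23)^2 = +1.
Reached (1/23) = 1. Collecting the sign flips along the way, the symbol is +1.

1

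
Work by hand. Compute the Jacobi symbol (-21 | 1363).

1

First reduce: -21 ≡ 1342 (mod 1363).
Pull out 2: since 1363 ≡ 3 (mod 8), (2/1363) = -1.
Reciprocity: 671 ≡ 3 and 1363 ≡ 3 (mod 4), so (671/1363) = −(1363/671).
Reduce top mod 671: now compute (21/671).
Reciprocity: 21 ≡ 1 and 671 ≡ 3 (mod 4), so (21/671) = +(671/21).
Reduce top mod 21: now compute (20/21).
Pull out 2^2: since 21 ≡ 5 (mod 8), (2/21) = -1, so (2/21)^2 = +1.
Reciprocity: 5 ≡ 1 and 21 ≡ 1 (mod 4), so (5/21) = +(21/5).
Reduce top mod 5: now compute (1/5).
Reached (1/5) = 1. Collecting the sign flips along the way, the symbol is +1.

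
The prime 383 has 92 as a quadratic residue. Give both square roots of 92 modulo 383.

104, 279

Since 383 ≡ 3 (mod 4), a square root of 92 is 92^((383+1)/4) = 92^96 mod 383.
Repeated squaring: 92^2≡38, 92^4≡295, 92^8≡84, 92^16≡162, 92^32≡200, 92^64≡168 (mod 383).
92^96 = 92^(64+32) ≡ 279 (mod 383).
Check: 279² = 77841 ≡ 92 (mod 383). The two roots are 104 and 279.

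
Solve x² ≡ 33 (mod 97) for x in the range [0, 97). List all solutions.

18, 79

97 ≡ 1 (mod 4), so we find a root by search.
Trying successive values, 18² = 324 ≡ 33 (mod 97). The other root is 97 − 18 = 79.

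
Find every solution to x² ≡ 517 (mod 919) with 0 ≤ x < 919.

Since 919 ≡ 3 (mod 4), a square root of 517 is 517^((919+1)/4) = 517^230 mod 919.
Repeated squaring: 517^2≡779, 517^4≡301, 517^8≡539, 517^16≡117, 517^32≡823, 517^64≡26, 517^128≡676 (mod 919).
517^230 = 517^(128+64+32+4+2) ≡ 230 (mod 919).
Check: 230² = 52900 ≡ 517 (mod 919). The two roots are 230 and 689.

230, 689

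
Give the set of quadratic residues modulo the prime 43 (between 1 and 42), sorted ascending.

1, 4, 6, 9, 10, 11, 13, 14, 15, 16, 17, 21, 23, 24, 25, 31, 35, 36, 38, 40, 41

Square k = 1,…,21 (k and 43−k give the same square):
1²=1, 2²=4, 3²=9, 4²=16, 5²=25, 6²=36, 7²≡6, 8²≡21, 9²≡38, 10²≡14, 11²≡35, 12²≡15, 13²≡40, 14²≡24, 15²≡10, 16²≡41, 17²≡31, 18²≡23, 19²≡17, 20²≡13, 21²≡11 (mod 43).
So the quadratic residues mod 43 are {1, 4, 6, 9, 10, 11, 13, 14, 15, 16, 17, 21, 23, 24, 25, 31, 35, 36, 38, 40, 41}.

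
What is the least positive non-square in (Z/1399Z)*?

(2/1399) = +1, so 2 is a residue.
(3/1399) = −1, so 3 is the smallest positive non-residue mod 1399.

3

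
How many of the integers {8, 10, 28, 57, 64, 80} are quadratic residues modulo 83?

3

(8/83) = -1 → non-residue.
(10/83) = +1 → QR.
(28/83) = +1 → QR.
(57/83) = -1 → non-residue.
(64/83) = +1 → QR.
(80/83) = -1 → non-residue.
Total quadratic residues among the 6: 3.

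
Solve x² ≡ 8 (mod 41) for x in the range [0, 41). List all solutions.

7, 34

41 ≡ 1 (mod 4), so we find a root by search.
Trying successive values, 7² = 49 ≡ 8 (mod 41). The other root is 41 − 7 = 34.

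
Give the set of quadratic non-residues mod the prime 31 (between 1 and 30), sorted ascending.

3,6,11,12,13,15,17,21,22,23,24,26,27,29,30

Square k = 1,…,15 (k and 31−k give the same square):
1²=1, 2²=4, 3²=9, 4²=16, 5²=25, 6²≡5, 7²≡18, 8²≡2, 9²≡19, 10²≡7, 11²≡28, 12²≡20, 13²≡14, 14²≡10, 15²≡8 (mod 31).
The residues are {1, 2, 4, 5, 7, 8, 9, 10, 14, 16, 18, 19, 20, 25, 28}; the non-residues are the remaining 15 nonzero classes.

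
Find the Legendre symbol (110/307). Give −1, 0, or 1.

Euler's criterion: (110/307) ≡ 110^153 (mod 307).
110^2 ≡ 127 (mod 307)
110^4 ≡ 165 (mod 307)
110^8 ≡ 209 (mod 307)
110^16 ≡ 87 (mod 307)
110^32 ≡ 201 (mod 307)
110^64 ≡ 184 (mod 307)
110^128 ≡ 86 (mod 307)
110^153 = 110^(128+16+8+1) ≡ 1 (mod 307).
Result is 1, so (110/307) = 1.

1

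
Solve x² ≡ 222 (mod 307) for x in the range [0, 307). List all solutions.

23, 284

Since 307 ≡ 3 (mod 4), a square root of 222 is 222^((307+1)/4) = 222^77 mod 307.
Repeated squaring: 222^2≡164, 222^4≡187, 222^8≡278, 222^16≡227, 222^32≡260, 222^64≡60 (mod 307).
222^77 = 222^(64+8+4+1) ≡ 284 (mod 307).
Check: 284² = 80656 ≡ 222 (mod 307). The two roots are 23 and 284.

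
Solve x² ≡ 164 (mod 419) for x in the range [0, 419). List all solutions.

Since 419 ≡ 3 (mod 4), a square root of 164 is 164^((419+1)/4) = 164^105 mod 419.
Repeated squaring: 164^2≡80, 164^4≡115, 164^8≡236, 164^16≡388, 164^32≡123, 164^64≡45 (mod 419).
164^105 = 164^(64+32+8+1) ≡ 320 (mod 419).
Check: 320² = 102400 ≡ 164 (mod 419). The two roots are 99 and 320.

99, 320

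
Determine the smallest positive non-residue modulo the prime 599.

7

(2/599) = +1, so 2 is a residue.
(3/599) = +1, so 3 is a residue.
(4/599) = +1, so 4 is a residue.
(5/599) = +1, so 5 is a residue.
(6/599) = +1, so 6 is a residue.
(7/599) = −1, so 7 is the smallest positive non-residue mod 599.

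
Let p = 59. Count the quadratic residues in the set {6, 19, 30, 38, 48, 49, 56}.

3

(6/59) = -1 → non-residue.
(19/59) = +1 → QR.
(30/59) = -1 → non-residue.
(38/59) = -1 → non-residue.
(48/59) = +1 → QR.
(49/59) = +1 → QR.
(56/59) = -1 → non-residue.
Total quadratic residues among the 7: 3.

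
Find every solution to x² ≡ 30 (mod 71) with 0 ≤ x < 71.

Since 71 ≡ 3 (mod 4), a square root of 30 is 30^((71+1)/4) = 30^18 mod 71.
Repeated squaring: 30^2≡48, 30^4≡32, 30^8≡30, 30^16≡48 (mod 71).
30^18 = 30^(16+2) ≡ 32 (mod 71).
Check: 32² = 1024 ≡ 30 (mod 71). The two roots are 32 and 39.

32, 39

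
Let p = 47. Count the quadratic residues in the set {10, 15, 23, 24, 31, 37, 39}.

(10/47) = -1 → non-residue.
(15/47) = -1 → non-residue.
(23/47) = -1 → non-residue.
(24/47) = +1 → QR.
(31/47) = -1 → non-residue.
(37/47) = +1 → QR.
(39/47) = -1 → non-residue.
Total quadratic residues among the 7: 2.

2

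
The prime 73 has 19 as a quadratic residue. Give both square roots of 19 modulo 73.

73 ≡ 1 (mod 4), so we find a root by search.
Trying successive values, 26² = 676 ≡ 19 (mod 73). The other root is 73 − 26 = 47.

26, 47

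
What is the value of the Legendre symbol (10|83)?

Euler's criterion: (10/83) ≡ 10^41 (mod 83).
10^2 ≡ 17 (mod 83)
10^4 ≡ 40 (mod 83)
10^8 ≡ 23 (mod 83)
10^16 ≡ 31 (mod 83)
10^32 ≡ 48 (mod 83)
10^41 = 10^(32+8+1) ≡ 1 (mod 83).
Result is 1, so (10/83) = 1.

1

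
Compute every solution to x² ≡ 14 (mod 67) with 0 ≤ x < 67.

9, 58

Since 67 ≡ 3 (mod 4), a square root of 14 is 14^((67+1)/4) = 14^17 mod 67.
Repeated squaring: 14^2≡62, 14^4≡25, 14^8≡22, 14^16≡15 (mod 67).
14^17 = 14^(16+1) ≡ 9 (mod 67).
Check: 9² = 81 ≡ 14 (mod 67). The two roots are 9 and 58.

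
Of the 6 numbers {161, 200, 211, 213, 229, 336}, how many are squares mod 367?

(161/367) = +1 → QR.
(200/367) = +1 → QR.
(211/367) = +1 → QR.
(213/367) = +1 → QR.
(229/367) = +1 → QR.
(336/367) = -1 → non-residue.
Total quadratic residues among the 6: 5.

5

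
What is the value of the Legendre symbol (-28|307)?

-1

First reduce: -28 ≡ 279 (mod 307).
Reciprocity: 279 ≡ 3 and 307 ≡ 3 (mod 4), so (279/307) = −(307/279).
Reduce top mod 279: now compute (28/279).
Pull out 2^2: since 279 ≡ 7 (mod 8), (2/279) = +1, so (2/279)^2 = +1.
Reciprocity: 7 ≡ 3 and 279 ≡ 3 (mod 4), so (7/279) = −(279/7).
Reduce top mod 7: now compute (6/7).
Pull out 2: since 7 ≡ 7 (mod 8), (2/7) = +1.
Reciprocity: 3 ≡ 3 and 7 ≡ 3 (mod 4), so (3/7) = −(7/3).
Reduce top mod 3: now compute (1/3).
Reached (1/3) = 1. Collecting the sign flips along the way, the symbol is -1.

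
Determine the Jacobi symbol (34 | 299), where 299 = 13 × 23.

Pull out 2: since 299 ≡ 3 (mod 8), (2/299) = -1.
Reciprocity: 17 ≡ 1 and 299 ≡ 3 (mod 4), so (17/299) = +(299/17).
Reduce top mod 17: now compute (10/17).
Pull out 2: since 17 ≡ 1 (mod 8), (2/17) = +1.
Reciprocity: 5 ≡ 1 and 17 ≡ 1 (mod 4), so (5/17) = +(17/5).
Reduce top mod 5: now compute (2/5).
Pull out 2: since 5 ≡ 5 (mod 8), (2/5) = -1.
Reached (1/5) = 1. Collecting the sign flips along the way, the symbol is +1.

1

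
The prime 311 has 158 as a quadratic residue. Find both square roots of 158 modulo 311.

129, 182

Since 311 ≡ 3 (mod 4), a square root of 158 is 158^((311+1)/4) = 158^78 mod 311.
Repeated squaring: 158^2≡84, 158^4≡214, 158^8≡79, 158^16≡21, 158^32≡130, 158^64≡106 (mod 311).
158^78 = 158^(64+8+4+2) ≡ 182 (mod 311).
Check: 182² = 33124 ≡ 158 (mod 311). The two roots are 129 and 182.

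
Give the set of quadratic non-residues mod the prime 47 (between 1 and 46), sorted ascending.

Square k = 1,…,23 (k and 47−k give the same square):
1²=1, 2²=4, 3²=9, 4²=16, 5²=25, 6²=36, 7²≡2, 8²≡17, 9²≡34, 10²≡6, 11²≡27, 12²≡3, 13²≡28, 14²≡8, 15²≡37, 16²≡21, 17²≡7, 18²≡42, 19²≡32, 20²≡24, 21²≡18, 22²≡14, 23²≡12 (mod 47).
The residues are {1, 2, 3, 4, 6, 7, 8, 9, 12, 14, 16, 17, 18, 21, 24, 25, 27, 28, 32, 34, 36, 37, 42}; the non-residues are the remaining 23 nonzero classes.

5,10,11,13,15,19,20,22,23,26,29,30,31,33,35,38,39,40,41,43,44,45,46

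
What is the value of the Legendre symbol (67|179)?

1

Euler's criterion: (67/179) ≡ 67^89 (mod 179).
67^2 ≡ 14 (mod 179)
67^4 ≡ 17 (mod 179)
67^8 ≡ 110 (mod 179)
67^16 ≡ 107 (mod 179)
67^32 ≡ 172 (mod 179)
67^64 ≡ 49 (mod 179)
67^89 = 67^(64+16+8+1) ≡ 1 (mod 179).
Result is 1, so (67/179) = 1.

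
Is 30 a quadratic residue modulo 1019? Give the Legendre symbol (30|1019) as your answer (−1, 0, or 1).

Euler's criterion: (30/1019) ≡ 30^509 (mod 1019).
30^2 ≡ 900 (mod 1019)
30^4 ≡ 914 (mod 1019)
30^8 ≡ 835 (mod 1019)
30^16 ≡ 229 (mod 1019)
30^32 ≡ 472 (mod 1019)
30^64 ≡ 642 (mod 1019)
30^128 ≡ 488 (mod 1019)
30^256 ≡ 717 (mod 1019)
30^509 = 30^(256+128+64+32+16+8+4+1) ≡ 1018 (mod 1019).
Result is 1018 ≡ −1, so (30/1019) = −1.

-1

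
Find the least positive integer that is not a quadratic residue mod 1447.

(2/1447) = +1, so 2 is a residue.
(3/1447) = −1, so 3 is the smallest positive non-residue mod 1447.

3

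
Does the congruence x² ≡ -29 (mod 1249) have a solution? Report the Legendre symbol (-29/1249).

First reduce: -29 ≡ 1220 (mod 1249).
Pull out 2^2: since 1249 ≡ 1 (mod 8), (2/1249) = +1, so (2/1249)^2 = +1.
Reciprocity: 305 ≡ 1 and 1249 ≡ 1 (mod 4), so (305/1249) = +(1249/305).
Reduce top mod 305: now compute (29/305).
Reciprocity: 29 ≡ 1 and 305 ≡ 1 (mod 4), so (29/305) = +(305/29).
Reduce top mod 29: now compute (15/29).
Reciprocity: 15 ≡ 3 and 29 ≡ 1 (mod 4), so (15/29) = +(29/15).
Reduce top mod 15: now compute (14/15).
Pull out 2: since 15 ≡ 7 (mod 8), (2/15) = +1.
Reciprocity: 7 ≡ 3 and 15 ≡ 3 (mod 4), so (7/15) = −(15/7).
Reduce top mod 7: now compute (1/7).
Reached (1/7) = 1. Collecting the sign flips along the way, the symbol is -1.

-1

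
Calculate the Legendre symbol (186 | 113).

Euler's criterion: (186/113) ≡ 73^56 (mod 113).
73^2 ≡ 18 (mod 113)
73^4 ≡ 98 (mod 113)
73^8 ≡ 112 (mod 113)
73^16 ≡ 1 (mod 113)
73^32 ≡ 1 (mod 113)
73^56 = 73^(32+16+8) ≡ 112 (mod 113).
Result is 112 ≡ −1, so (186/113) = −1.

-1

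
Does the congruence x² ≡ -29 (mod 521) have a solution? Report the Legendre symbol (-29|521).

First reduce: -29 ≡ 492 (mod 521).
Pull out 2^2: since 521 ≡ 1 (mod 8), (2/521) = +1, so (2/521)^2 = +1.
Reciprocity: 123 ≡ 3 and 521 ≡ 1 (mod 4), so (123/521) = +(521/123).
Reduce top mod 123: now compute (29/123).
Reciprocity: 29 ≡ 1 and 123 ≡ 3 (mod 4), so (29/123) = +(123/29).
Reduce top mod 29: now compute (7/29).
Reciprocity: 7 ≡ 3 and 29 ≡ 1 (mod 4), so (7/29) = +(29/7).
Reduce top mod 7: now compute (1/7).
Reached (1/7) = 1. Collecting the sign flips along the way, the symbol is +1.

1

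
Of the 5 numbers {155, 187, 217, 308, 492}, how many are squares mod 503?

2

(155/503) = +1 → QR.
(187/503) = -1 → non-residue.
(217/503) = -1 → non-residue.
(308/503) = +1 → QR.
(492/503) = -1 → non-residue.
Total quadratic residues among the 5: 2.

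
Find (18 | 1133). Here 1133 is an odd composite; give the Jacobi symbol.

Pull out 2: since 1133 ≡ 5 (mod 8), (2/1133) = -1.
Reciprocity: 9 ≡ 1 and 1133 ≡ 1 (mod 4), so (9/1133) = +(1133/9).
Reduce top mod 9: now compute (8/9).
Pull out 2^3: since 9 ≡ 1 (mod 8), (2/9) = +1, so (2/9)^3 = +1.
Reached (1/9) = 1. Collecting the sign flips along the way, the symbol is -1.

-1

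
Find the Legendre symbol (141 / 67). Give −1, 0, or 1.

Euler's criterion: (141/67) ≡ 7^33 (mod 67).
7^2 ≡ 49 (mod 67)
7^4 ≡ 56 (mod 67)
7^8 ≡ 54 (mod 67)
7^16 ≡ 35 (mod 67)
7^32 ≡ 19 (mod 67)
7^33 = 7^(32+1) ≡ 66 (mod 67).
Result is 66 ≡ −1, so (141/67) = −1.

-1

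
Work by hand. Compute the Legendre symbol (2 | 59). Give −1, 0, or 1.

-1

Pull out 2: since 59 ≡ 3 (mod 8), (2/59) = -1.
Reached (1/59) = 1. Collecting the sign flips along the way, the symbol is -1.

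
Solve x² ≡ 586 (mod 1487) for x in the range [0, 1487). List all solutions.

Since 1487 ≡ 3 (mod 4), a square root of 586 is 586^((1487+1)/4) = 586^372 mod 1487.
Repeated squaring: 586^2≡1386, 586^4≡1279, 586^8≡141, 586^16≡550, 586^32≡639, 586^64≡883, 586^128≡501, 586^256≡1185 (mod 1487).
586^372 = 586^(256+64+32+16+4) ≡ 665 (mod 1487).
Check: 665² = 442225 ≡ 586 (mod 1487). The two roots are 665 and 822.

665, 822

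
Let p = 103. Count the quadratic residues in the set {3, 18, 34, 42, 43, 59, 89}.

3

(3/103) = -1 → non-residue.
(18/103) = +1 → QR.
(34/103) = +1 → QR.
(42/103) = -1 → non-residue.
(43/103) = -1 → non-residue.
(59/103) = +1 → QR.
(89/103) = -1 → non-residue.
Total quadratic residues among the 7: 3.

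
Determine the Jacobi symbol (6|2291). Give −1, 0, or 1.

Pull out 2: since 2291 ≡ 3 (mod 8), (2/2291) = -1.
Reciprocity: 3 ≡ 3 and 2291 ≡ 3 (mod 4), so (3/2291) = −(2291/3).
Reduce top mod 3: now compute (2/3).
Pull out 2: since 3 ≡ 3 (mod 8), (2/3) = -1.
Reached (1/3) = 1. Collecting the sign flips along the way, the symbol is -1.

-1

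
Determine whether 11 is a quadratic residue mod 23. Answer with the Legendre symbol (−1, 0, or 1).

-1

Euler's criterion: (11/23) ≡ 11^11 (mod 23).
11^2 ≡ 6 (mod 23)
11^4 ≡ 13 (mod 23)
11^8 ≡ 8 (mod 23)
11^11 = 11^(8+2+1) ≡ 22 (mod 23).
Result is 22 ≡ −1, so (11/23) = −1.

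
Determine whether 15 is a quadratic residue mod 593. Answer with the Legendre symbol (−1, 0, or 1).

1

Reciprocity: 15 ≡ 3 and 593 ≡ 1 (mod 4), so (15/593) = +(593/15).
Reduce top mod 15: now compute (8/15).
Pull out 2^3: since 15 ≡ 7 (mod 8), (2/15) = +1, so (2/15)^3 = +1.
Reached (1/15) = 1. Collecting the sign flips along the way, the symbol is +1.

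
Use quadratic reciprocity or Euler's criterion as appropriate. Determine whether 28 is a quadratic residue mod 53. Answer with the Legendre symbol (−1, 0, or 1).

1

Pull out 2^2: since 53 ≡ 5 (mod 8), (2/53) = -1, so (2/53)^2 = +1.
Reciprocity: 7 ≡ 3 and 53 ≡ 1 (mod 4), so (7/53) = +(53/7).
Reduce top mod 7: now compute (4/7).
Pull out 2^2: since 7 ≡ 7 (mod 8), (2/7) = +1, so (2/7)^2 = +1.
Reached (1/7) = 1. Collecting the sign flips along the way, the symbol is +1.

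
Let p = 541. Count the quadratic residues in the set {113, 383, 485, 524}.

(113/541) = -1 → non-residue.
(383/541) = -1 → non-residue.
(485/541) = -1 → non-residue.
(524/541) = -1 → non-residue.
Total quadratic residues among the 4: 0.

0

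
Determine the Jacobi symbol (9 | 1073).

Reciprocity: 9 ≡ 1 and 1073 ≡ 1 (mod 4), so (9/1073) = +(1073/9).
Reduce top mod 9: now compute (2/9).
Pull out 2: since 9 ≡ 1 (mod 8), (2/9) = +1.
Reached (1/9) = 1. Collecting the sign flips along the way, the symbol is +1.

1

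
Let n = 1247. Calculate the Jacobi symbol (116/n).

0

Pull out 2^2: since 1247 ≡ 7 (mod 8), (2/1247) = +1, so (2/1247)^2 = +1.
Reciprocity: 29 ≡ 1 and 1247 ≡ 3 (mod 4), so (29/1247) = +(1247/29).
Reduce top mod 29: now compute (0/29).
Top reduces to 0: gcd > 1, so the symbol is 0.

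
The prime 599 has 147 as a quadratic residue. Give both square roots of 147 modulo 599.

118, 481

Since 599 ≡ 3 (mod 4), a square root of 147 is 147^((599+1)/4) = 147^150 mod 599.
Repeated squaring: 147^2≡45, 147^4≡228, 147^8≡470, 147^16≡468, 147^32≡389, 147^64≡373, 147^128≡161 (mod 599).
147^150 = 147^(128+16+4+2) ≡ 481 (mod 599).
Check: 481² = 231361 ≡ 147 (mod 599). The two roots are 118 and 481.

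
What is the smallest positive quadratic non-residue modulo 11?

(2/11) = −1, so 2 is the smallest positive non-residue mod 11.

2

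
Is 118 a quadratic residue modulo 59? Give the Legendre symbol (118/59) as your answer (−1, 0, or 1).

First reduce: 118 ≡ 0 (mod 59).
Top reduces to 0: gcd > 1, so the symbol is 0.

0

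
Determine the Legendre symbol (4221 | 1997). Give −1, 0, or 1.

1

First reduce: 4221 ≡ 227 (mod 1997).
Reciprocity: 227 ≡ 3 and 1997 ≡ 1 (mod 4), so (227/1997) = +(1997/227).
Reduce top mod 227: now compute (181/227).
Reciprocity: 181 ≡ 1 and 227 ≡ 3 (mod 4), so (181/227) = +(227/181).
Reduce top mod 181: now compute (46/181).
Pull out 2: since 181 ≡ 5 (mod 8), (2/181) = -1.
Reciprocity: 23 ≡ 3 and 181 ≡ 1 (mod 4), so (23/181) = +(181/23).
Reduce top mod 23: now compute (20/23).
Pull out 2^2: since 23 ≡ 7 (mod 8), (2/23) = +1, so (2/23)^2 = +1.
Reciprocity: 5 ≡ 1 and 23 ≡ 3 (mod 4), so (5/23) = +(23/5).
Reduce top mod 5: now compute (3/5).
Reciprocity: 3 ≡ 3 and 5 ≡ 1 (mod 4), so (3/5) = +(5/3).
Reduce top mod 3: now compute (2/3).
Pull out 2: since 3 ≡ 3 (mod 8), (2/3) = -1.
Reached (1/3) = 1. Collecting the sign flips along the way, the symbol is +1.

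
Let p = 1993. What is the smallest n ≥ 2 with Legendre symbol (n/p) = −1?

5

(2/1993) = +1, so 2 is a residue.
(3/1993) = +1, so 3 is a residue.
(4/1993) = +1, so 4 is a residue.
(5/1993) = −1, so 5 is the smallest positive non-residue mod 1993.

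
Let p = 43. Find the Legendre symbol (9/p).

Reciprocity: 9 ≡ 1 and 43 ≡ 3 (mod 4), so (9/43) = +(43/9).
Reduce top mod 9: now compute (7/9).
Reciprocity: 7 ≡ 3 and 9 ≡ 1 (mod 4), so (7/9) = +(9/7).
Reduce top mod 7: now compute (2/7).
Pull out 2: since 7 ≡ 7 (mod 8), (2/7) = +1.
Reached (1/7) = 1. Collecting the sign flips along the way, the symbol is +1.

1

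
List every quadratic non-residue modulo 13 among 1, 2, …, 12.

Square k = 1,…,6 (k and 13−k give the same square):
1²=1, 2²=4, 3²=9, 4²≡3, 5²≡12, 6²≡10 (mod 13).
The residues are {1, 3, 4, 9, 10, 12}; the non-residues are the remaining 6 nonzero classes.

2,5,6,7,8,11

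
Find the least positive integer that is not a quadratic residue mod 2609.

(2/2609) = +1, so 2 is a residue.
(3/2609) = −1, so 3 is the smallest positive non-residue mod 2609.

3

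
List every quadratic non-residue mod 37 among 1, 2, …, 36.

Square k = 1,…,18 (k and 37−k give the same square):
1²=1, 2²=4, 3²=9, 4²=16, 5²=25, 6²=36, 7²≡12, 8²≡27, 9²≡7, 10²≡26, 11²≡10, 12²≡33, 13²≡21, 14²≡11, 15²≡3, 16²≡34, 17²≡30, 18²≡28 (mod 37).
The residues are {1, 3, 4, 7, 9, 10, 11, 12, 16, 21, 25, 26, 27, 28, 30, 33, 34, 36}; the non-residues are the remaining 18 nonzero classes.

2, 5, 6, 8, 13, 14, 15, 17, 18, 19, 20, 22, 23, 24, 29, 31, 32, 35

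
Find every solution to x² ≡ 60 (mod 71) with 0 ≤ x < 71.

29, 42

Since 71 ≡ 3 (mod 4), a square root of 60 is 60^((71+1)/4) = 60^18 mod 71.
Repeated squaring: 60^2≡50, 60^4≡15, 60^8≡12, 60^16≡2 (mod 71).
60^18 = 60^(16+2) ≡ 29 (mod 71).
Check: 29² = 841 ≡ 60 (mod 71). The two roots are 29 and 42.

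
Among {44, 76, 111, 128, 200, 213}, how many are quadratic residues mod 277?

(44/277) = -1 → non-residue.
(76/277) = +1 → QR.
(111/277) = -1 → non-residue.
(128/277) = -1 → non-residue.
(200/277) = -1 → non-residue.
(213/277) = +1 → QR.
Total quadratic residues among the 6: 2.

2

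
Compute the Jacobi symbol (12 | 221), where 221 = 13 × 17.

Pull out 2^2: since 221 ≡ 5 (mod 8), (2/221) = -1, so (2/221)^2 = +1.
Reciprocity: 3 ≡ 3 and 221 ≡ 1 (mod 4), so (3/221) = +(221/3).
Reduce top mod 3: now compute (2/3).
Pull out 2: since 3 ≡ 3 (mod 8), (2/3) = -1.
Reached (1/3) = 1. Collecting the sign flips along the way, the symbol is -1.

-1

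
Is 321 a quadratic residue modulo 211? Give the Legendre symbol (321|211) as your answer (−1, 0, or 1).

First reduce: 321 ≡ 110 (mod 211).
Pull out 2: since 211 ≡ 3 (mod 8), (2/211) = -1.
Reciprocity: 55 ≡ 3 and 211 ≡ 3 (mod 4), so (55/211) = −(211/55).
Reduce top mod 55: now compute (46/55).
Pull out 2: since 55 ≡ 7 (mod 8), (2/55) = +1.
Reciprocity: 23 ≡ 3 and 55 ≡ 3 (mod 4), so (23/55) = −(55/23).
Reduce top mod 23: now compute (9/23).
Reciprocity: 9 ≡ 1 and 23 ≡ 3 (mod 4), so (9/23) = +(23/9).
Reduce top mod 9: now compute (5/9).
Reciprocity: 5 ≡ 1 and 9 ≡ 1 (mod 4), so (5/9) = +(9/5).
Reduce top mod 5: now compute (4/5).
Pull out 2^2: since 5 ≡ 5 (mod 8), (2/5) = -1, so (2/5)^2 = +1.
Reached (1/5) = 1. Collecting the sign flips along the way, the symbol is -1.

-1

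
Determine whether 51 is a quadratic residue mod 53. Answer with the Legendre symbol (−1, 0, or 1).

-1

Euler's criterion: (51/53) ≡ 51^26 (mod 53).
51^2 ≡ 4 (mod 53)
51^4 ≡ 16 (mod 53)
51^8 ≡ 44 (mod 53)
51^16 ≡ 28 (mod 53)
51^26 = 51^(16+8+2) ≡ 52 (mod 53).
Result is 52 ≡ −1, so (51/53) = −1.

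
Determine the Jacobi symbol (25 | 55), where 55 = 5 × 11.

0

Reciprocity: 25 ≡ 1 and 55 ≡ 3 (mod 4), so (25/55) = +(55/25).
Reduce top mod 25: now compute (5/25).
Reciprocity: 5 ≡ 1 and 25 ≡ 1 (mod 4), so (5/25) = +(25/5).
Reduce top mod 5: now compute (0/5).
Top reduces to 0: gcd > 1, so the symbol is 0.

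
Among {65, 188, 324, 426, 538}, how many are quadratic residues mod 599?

5

(65/599) = +1 → QR.
(188/599) = +1 → QR.
(324/599) = +1 → QR.
(426/599) = +1 → QR.
(538/599) = +1 → QR.
Total quadratic residues among the 5: 5.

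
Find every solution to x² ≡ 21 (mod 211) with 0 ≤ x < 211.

77, 134

Since 211 ≡ 3 (mod 4), a square root of 21 is 21^((211+1)/4) = 21^53 mod 211.
Repeated squaring: 21^2≡19, 21^4≡150, 21^8≡134, 21^16≡21, 21^32≡19 (mod 211).
21^53 = 21^(32+16+4+1) ≡ 134 (mod 211).
Check: 134² = 17956 ≡ 21 (mod 211). The two roots are 77 and 134.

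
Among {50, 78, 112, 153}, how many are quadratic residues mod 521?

1

(50/521) = +1 → QR.
(78/521) = -1 → non-residue.
(112/521) = -1 → non-residue.
(153/521) = -1 → non-residue.
Total quadratic residues among the 4: 1.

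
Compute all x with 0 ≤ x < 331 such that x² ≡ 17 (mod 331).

103, 228

Since 331 ≡ 3 (mod 4), a square root of 17 is 17^((331+1)/4) = 17^83 mod 331.
Repeated squaring: 17^2≡289, 17^4≡109, 17^8≡296, 17^16≡232, 17^32≡202, 17^64≡91 (mod 331).
17^83 = 17^(64+16+2+1) ≡ 103 (mod 331).
Check: 103² = 10609 ≡ 17 (mod 331). The two roots are 103 and 228.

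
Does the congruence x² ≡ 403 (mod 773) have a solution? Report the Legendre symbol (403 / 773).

1

Reciprocity: 403 ≡ 3 and 773 ≡ 1 (mod 4), so (403/773) = +(773/403).
Reduce top mod 403: now compute (370/403).
Pull out 2: since 403 ≡ 3 (mod 8), (2/403) = -1.
Reciprocity: 185 ≡ 1 and 403 ≡ 3 (mod 4), so (185/403) = +(403/185).
Reduce top mod 185: now compute (33/185).
Reciprocity: 33 ≡ 1 and 185 ≡ 1 (mod 4), so (33/185) = +(185/33).
Reduce top mod 33: now compute (20/33).
Pull out 2^2: since 33 ≡ 1 (mod 8), (2/33) = +1, so (2/33)^2 = +1.
Reciprocity: 5 ≡ 1 and 33 ≡ 1 (mod 4), so (5/33) = +(33/5).
Reduce top mod 5: now compute (3/5).
Reciprocity: 3 ≡ 3 and 5 ≡ 1 (mod 4), so (3/5) = +(5/3).
Reduce top mod 3: now compute (2/3).
Pull out 2: since 3 ≡ 3 (mod 8), (2/3) = -1.
Reached (1/3) = 1. Collecting the sign flips along the way, the symbol is +1.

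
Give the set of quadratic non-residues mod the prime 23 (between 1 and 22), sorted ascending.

5 7 10 11 14 15 17 19 20 21 22

Square k = 1,…,11 (k and 23−k give the same square):
1²=1, 2²=4, 3²=9, 4²=16, 5²≡2, 6²≡13, 7²≡3, 8²≡18, 9²≡12, 10²≡8, 11²≡6 (mod 23).
The residues are {1, 2, 3, 4, 6, 8, 9, 12, 13, 16, 18}; the non-residues are the remaining 11 nonzero classes.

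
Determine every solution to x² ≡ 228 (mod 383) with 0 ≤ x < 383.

180, 203

Since 383 ≡ 3 (mod 4), a square root of 228 is 228^((383+1)/4) = 228^96 mod 383.
Repeated squaring: 228^2≡279, 228^4≡92, 228^8≡38, 228^16≡295, 228^32≡84, 228^64≡162 (mod 383).
228^96 = 228^(64+32) ≡ 203 (mod 383).
Check: 203² = 41209 ≡ 228 (mod 383). The two roots are 180 and 203.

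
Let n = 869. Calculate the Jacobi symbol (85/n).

Reciprocity: 85 ≡ 1 and 869 ≡ 1 (mod 4), so (85/869) = +(869/85).
Reduce top mod 85: now compute (19/85).
Reciprocity: 19 ≡ 3 and 85 ≡ 1 (mod 4), so (19/85) = +(85/19).
Reduce top mod 19: now compute (9/19).
Reciprocity: 9 ≡ 1 and 19 ≡ 3 (mod 4), so (9/19) = +(19/9).
Reduce top mod 9: now compute (1/9).
Reached (1/9) = 1. Collecting the sign flips along the way, the symbol is +1.

1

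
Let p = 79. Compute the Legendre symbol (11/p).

1

Euler's criterion: (11/79) ≡ 11^39 (mod 79).
11^2 ≡ 42 (mod 79)
11^4 ≡ 26 (mod 79)
11^8 ≡ 44 (mod 79)
11^16 ≡ 40 (mod 79)
11^32 ≡ 20 (mod 79)
11^39 = 11^(32+4+2+1) ≡ 1 (mod 79).
Result is 1, so (11/79) = 1.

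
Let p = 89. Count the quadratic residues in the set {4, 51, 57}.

(4/89) = +1 → QR.
(51/89) = -1 → non-residue.
(57/89) = +1 → QR.
Total quadratic residues among the 3: 2.

2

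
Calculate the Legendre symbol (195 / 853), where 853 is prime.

Reciprocity: 195 ≡ 3 and 853 ≡ 1 (mod 4), so (195/853) = +(853/195).
Reduce top mod 195: now compute (73/195).
Reciprocity: 73 ≡ 1 and 195 ≡ 3 (mod 4), so (73/195) = +(195/73).
Reduce top mod 73: now compute (49/73).
Reciprocity: 49 ≡ 1 and 73 ≡ 1 (mod 4), so (49/73) = +(73/49).
Reduce top mod 49: now compute (24/49).
Pull out 2^3: since 49 ≡ 1 (mod 8), (2/49) = +1, so (2/49)^3 = +1.
Reciprocity: 3 ≡ 3 and 49 ≡ 1 (mod 4), so (3/49) = +(49/3).
Reduce top mod 3: now compute (1/3).
Reached (1/3) = 1. Collecting the sign flips along the way, the symbol is +1.

1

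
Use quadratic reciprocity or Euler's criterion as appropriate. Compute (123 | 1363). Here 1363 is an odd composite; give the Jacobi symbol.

-1

Reciprocity: 123 ≡ 3 and 1363 ≡ 3 (mod 4), so (123/1363) = −(1363/123).
Reduce top mod 123: now compute (10/123).
Pull out 2: since 123 ≡ 3 (mod 8), (2/123) = -1.
Reciprocity: 5 ≡ 1 and 123 ≡ 3 (mod 4), so (5/123) = +(123/5).
Reduce top mod 5: now compute (3/5).
Reciprocity: 3 ≡ 3 and 5 ≡ 1 (mod 4), so (3/5) = +(5/3).
Reduce top mod 3: now compute (2/3).
Pull out 2: since 3 ≡ 3 (mod 8), (2/3) = -1.
Reached (1/3) = 1. Collecting the sign flips along the way, the symbol is -1.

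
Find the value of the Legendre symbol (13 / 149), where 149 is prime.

-1

Reciprocity: 13 ≡ 1 and 149 ≡ 1 (mod 4), so (13/149) = +(149/13).
Reduce top mod 13: now compute (6/13).
Pull out 2: since 13 ≡ 5 (mod 8), (2/13) = -1.
Reciprocity: 3 ≡ 3 and 13 ≡ 1 (mod 4), so (3/13) = +(13/3).
Reduce top mod 3: now compute (1/3).
Reached (1/3) = 1. Collecting the sign flips along the way, the symbol is -1.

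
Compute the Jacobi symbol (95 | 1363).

Reciprocity: 95 ≡ 3 and 1363 ≡ 3 (mod 4), so (95/1363) = −(1363/95).
Reduce top mod 95: now compute (33/95).
Reciprocity: 33 ≡ 1 and 95 ≡ 3 (mod 4), so (33/95) = +(95/33).
Reduce top mod 33: now compute (29/33).
Reciprocity: 29 ≡ 1 and 33 ≡ 1 (mod 4), so (29/33) = +(33/29).
Reduce top mod 29: now compute (4/29).
Pull out 2^2: since 29 ≡ 5 (mod 8), (2/29) = -1, so (2/29)^2 = +1.
Reached (1/29) = 1. Collecting the sign flips along the way, the symbol is -1.

-1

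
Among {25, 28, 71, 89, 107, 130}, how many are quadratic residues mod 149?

4

(25/149) = +1 → QR.
(28/149) = +1 → QR.
(71/149) = -1 → non-residue.
(89/149) = -1 → non-residue.
(107/149) = +1 → QR.
(130/149) = +1 → QR.
Total quadratic residues among the 6: 4.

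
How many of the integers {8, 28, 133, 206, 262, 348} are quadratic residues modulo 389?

(8/389) = -1 → non-residue.
(28/389) = +1 → QR.
(133/389) = +1 → QR.
(206/389) = +1 → QR.
(262/389) = +1 → QR.
(348/389) = +1 → QR.
Total quadratic residues among the 6: 5.

5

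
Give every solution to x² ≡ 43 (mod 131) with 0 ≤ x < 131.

49, 82

Since 131 ≡ 3 (mod 4), a square root of 43 is 43^((131+1)/4) = 43^33 mod 131.
Repeated squaring: 43^2≡15, 43^4≡94, 43^8≡59, 43^16≡75, 43^32≡123 (mod 131).
43^33 = 43^(32+1) ≡ 49 (mod 131).
Check: 49² = 2401 ≡ 43 (mod 131). The two roots are 49 and 82.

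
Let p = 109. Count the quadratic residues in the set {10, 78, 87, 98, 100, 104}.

(10/109) = -1 → non-residue.
(78/109) = +1 → QR.
(87/109) = +1 → QR.
(98/109) = -1 → non-residue.
(100/109) = +1 → QR.
(104/109) = +1 → QR.
Total quadratic residues among the 6: 4.

4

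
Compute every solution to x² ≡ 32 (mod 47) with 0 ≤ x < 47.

19, 28

Since 47 ≡ 3 (mod 4), a square root of 32 is 32^((47+1)/4) = 32^12 mod 47.
Repeated squaring: 32^2≡37, 32^4≡6, 32^8≡36 (mod 47).
32^12 = 32^(8+4) ≡ 28 (mod 47).
Check: 28² = 784 ≡ 32 (mod 47). The two roots are 19 and 28.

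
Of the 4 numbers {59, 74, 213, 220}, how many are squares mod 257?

2

(59/257) = +1 → QR.
(74/257) = -1 → non-residue.
(213/257) = +1 → QR.
(220/257) = -1 → non-residue.
Total quadratic residues among the 4: 2.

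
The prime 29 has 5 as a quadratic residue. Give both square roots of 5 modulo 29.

29 ≡ 1 (mod 4), so we find a root by search.
Trying successive values, 11² = 121 ≡ 5 (mod 29). The other root is 29 − 11 = 18.

11, 18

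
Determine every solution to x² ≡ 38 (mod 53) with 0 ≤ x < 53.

53 ≡ 1 (mod 4), so we find a root by search.
Trying successive values, 12² = 144 ≡ 38 (mod 53). The other root is 53 − 12 = 41.

12, 41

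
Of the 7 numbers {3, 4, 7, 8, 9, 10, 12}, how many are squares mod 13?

5

(3/13) = +1 → QR.
(4/13) = +1 → QR.
(7/13) = -1 → non-residue.
(8/13) = -1 → non-residue.
(9/13) = +1 → QR.
(10/13) = +1 → QR.
(12/13) = +1 → QR.
Total quadratic residues among the 7: 5.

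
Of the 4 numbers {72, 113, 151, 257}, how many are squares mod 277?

1

(72/277) = -1 → non-residue.
(113/277) = +1 → QR.
(151/277) = -1 → non-residue.
(257/277) = -1 → non-residue.
Total quadratic residues among the 4: 1.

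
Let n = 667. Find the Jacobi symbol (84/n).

Pull out 2^2: since 667 ≡ 3 (mod 8), (2/667) = -1, so (2/667)^2 = +1.
Reciprocity: 21 ≡ 1 and 667 ≡ 3 (mod 4), so (21/667) = +(667/21).
Reduce top mod 21: now compute (16/21).
Pull out 2^4: since 21 ≡ 5 (mod 8), (2/21) = -1, so (2/21)^4 = +1.
Reached (1/21) = 1. Collecting the sign flips along the way, the symbol is +1.

1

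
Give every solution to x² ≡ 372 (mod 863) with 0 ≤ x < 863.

Since 863 ≡ 3 (mod 4), a square root of 372 is 372^((863+1)/4) = 372^216 mod 863.
Repeated squaring: 372^2≡304, 372^4≡75, 372^8≡447, 372^16≡456, 372^32≡816, 372^64≡483, 372^128≡279 (mod 863).
372^216 = 372^(128+64+16+8) ≡ 444 (mod 863).
Check: 444² = 197136 ≡ 372 (mod 863). The two roots are 419 and 444.

419, 444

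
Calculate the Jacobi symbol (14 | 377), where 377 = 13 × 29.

Pull out 2: since 377 ≡ 1 (mod 8), (2/377) = +1.
Reciprocity: 7 ≡ 3 and 377 ≡ 1 (mod 4), so (7/377) = +(377/7).
Reduce top mod 7: now compute (6/7).
Pull out 2: since 7 ≡ 7 (mod 8), (2/7) = +1.
Reciprocity: 3 ≡ 3 and 7 ≡ 3 (mod 4), so (3/7) = −(7/3).
Reduce top mod 3: now compute (1/3).
Reached (1/3) = 1. Collecting the sign flips along the way, the symbol is -1.

-1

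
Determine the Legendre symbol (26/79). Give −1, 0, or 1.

Pull out 2: since 79 ≡ 7 (mod 8), (2/79) = +1.
Reciprocity: 13 ≡ 1 and 79 ≡ 3 (mod 4), so (13/79) = +(79/13).
Reduce top mod 13: now compute (1/13).
Reached (1/13) = 1. Collecting the sign flips along the way, the symbol is +1.

1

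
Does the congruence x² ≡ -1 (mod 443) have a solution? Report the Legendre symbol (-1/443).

-1

First reduce: -1 ≡ 442 (mod 443).
Pull out 2: since 443 ≡ 3 (mod 8), (2/443) = -1.
Reciprocity: 221 ≡ 1 and 443 ≡ 3 (mod 4), so (221/443) = +(443/221).
Reduce top mod 221: now compute (1/221).
Reached (1/221) = 1. Collecting the sign flips along the way, the symbol is -1.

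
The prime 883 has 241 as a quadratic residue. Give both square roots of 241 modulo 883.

437, 446

Since 883 ≡ 3 (mod 4), a square root of 241 is 241^((883+1)/4) = 241^221 mod 883.
Repeated squaring: 241^2≡686, 241^4≡840, 241^8≡83, 241^16≡708, 241^32≡603, 241^64≡696, 241^128≡532 (mod 883).
241^221 = 241^(128+64+16+8+4+1) ≡ 437 (mod 883).
Check: 437² = 190969 ≡ 241 (mod 883). The two roots are 437 and 446.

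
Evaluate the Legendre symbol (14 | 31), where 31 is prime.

1

Pull out 2: since 31 ≡ 7 (mod 8), (2/31) = +1.
Reciprocity: 7 ≡ 3 and 31 ≡ 3 (mod 4), so (7/31) = −(31/7).
Reduce top mod 7: now compute (3/7).
Reciprocity: 3 ≡ 3 and 7 ≡ 3 (mod 4), so (3/7) = −(7/3).
Reduce top mod 3: now compute (1/3).
Reached (1/3) = 1. Collecting the sign flips along the way, the symbol is +1.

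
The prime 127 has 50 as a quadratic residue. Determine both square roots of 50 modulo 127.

47, 80

Since 127 ≡ 3 (mod 4), a square root of 50 is 50^((127+1)/4) = 50^32 mod 127.
Repeated squaring: 50^2≡87, 50^4≡76, 50^8≡61, 50^16≡38, 50^32≡47 (mod 127).
50^32 = 50^(32) ≡ 47 (mod 127).
Check: 47² = 2209 ≡ 50 (mod 127). The two roots are 47 and 80.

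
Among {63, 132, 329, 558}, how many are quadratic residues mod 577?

3

(63/577) = -1 → non-residue.
(132/577) = +1 → QR.
(329/577) = +1 → QR.
(558/577) = +1 → QR.
Total quadratic residues among the 4: 3.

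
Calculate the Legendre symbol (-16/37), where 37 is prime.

1

Euler's criterion: (-16/37) ≡ 21^18 (mod 37).
21^2 ≡ 34 (mod 37)
21^4 ≡ 9 (mod 37)
21^8 ≡ 7 (mod 37)
21^16 ≡ 12 (mod 37)
21^18 = 21^(16+2) ≡ 1 (mod 37).
Result is 1, so (-16/37) = 1.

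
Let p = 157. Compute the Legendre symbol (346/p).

-1

Euler's criterion: (346/157) ≡ 32^78 (mod 157).
32^2 ≡ 82 (mod 157)
32^4 ≡ 130 (mod 157)
32^8 ≡ 101 (mod 157)
32^16 ≡ 153 (mod 157)
32^32 ≡ 16 (mod 157)
32^64 ≡ 99 (mod 157)
32^78 = 32^(64+8+4+2) ≡ 156 (mod 157).
Result is 156 ≡ −1, so (346/157) = −1.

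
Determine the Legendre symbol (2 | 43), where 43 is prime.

-1

Pull out 2: since 43 ≡ 3 (mod 8), (2/43) = -1.
Reached (1/43) = 1. Collecting the sign flips along the way, the symbol is -1.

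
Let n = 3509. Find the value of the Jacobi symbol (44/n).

0

Pull out 2^2: since 3509 ≡ 5 (mod 8), (2/3509) = -1, so (2/3509)^2 = +1.
Reciprocity: 11 ≡ 3 and 3509 ≡ 1 (mod 4), so (11/3509) = +(3509/11).
Reduce top mod 11: now compute (0/11).
Top reduces to 0: gcd > 1, so the symbol is 0.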